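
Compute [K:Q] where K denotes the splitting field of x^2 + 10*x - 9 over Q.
[K:Q] = 2

The discriminant of x^2 + (10)*x + (-9) is b^2 - 4c = 100 - (-36) = 136. Since 136 is not a perfect square in Q, the polynomial is irreducible over Q. Its two roots generate a degree-2 extension, so [K:Q] = 2.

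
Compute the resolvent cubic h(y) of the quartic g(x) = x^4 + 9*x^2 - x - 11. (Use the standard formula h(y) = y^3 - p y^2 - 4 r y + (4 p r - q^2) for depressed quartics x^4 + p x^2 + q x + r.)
h(y) = y^3 - 9*y^2 + 44*y - 397

Identify coefficients: p = 9, q = -1, r = -11.
Plug into h(y) = y^3 - p y^2 - 4 r y + (4 p r - q^2):
  h(y) = y^3 - (9) y^2 - 4*(-11) y + (4*(9)*(-11) - (-1)^2)
       = y^3 + (-9) y^2 + (44) y + (-397).
Simplifying: h(y) = y^3 - 9*y^2 + 44*y - 397.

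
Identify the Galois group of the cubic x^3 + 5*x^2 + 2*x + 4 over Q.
Gal(K/Q) = S_3 (symmetric group of order 6)

Compute the discriminant of x^3 + (5)*x^2 + (2)*x + (4): Δ = -1644. Since Δ is not a rational square, the Galois group is not contained in A_3; it must be the full S_3 (irreducibility of the cubic rules out anything smaller).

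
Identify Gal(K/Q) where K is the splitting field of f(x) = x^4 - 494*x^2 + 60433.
Gal(K/Q) = V_4 (Klein four-group, Z/2Z × Z/2Z)

f factors as (x^2 - 223)(x^2 - 271), so the splitting field is K = Q(sqrt(223), sqrt(271)). The elements 223, 271, 60433 are all non-squares in Q, so sqrt(223) and sqrt(271) generate independent quadratic extensions. Thus [K:Q] = 4 and Gal(K/Q) is generated by the two order-2 automorphisms sqrt(223) ↦ -sqrt(223) and sqrt(271) ↦ -sqrt(271), giving V_4.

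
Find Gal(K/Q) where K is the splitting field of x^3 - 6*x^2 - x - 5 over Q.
Gal(K/Q) = S_3 (symmetric group of order 6)

Compute the discriminant of x^3 + (-6)*x^2 + (-1)*x + (-5): Δ = -5495. Since Δ is not a rational square, the Galois group is not contained in A_3; it must be the full S_3 (irreducibility of the cubic rules out anything smaller).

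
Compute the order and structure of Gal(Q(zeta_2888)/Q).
|Gal(Q(zeta_2888)/Q)| = phi(2888) = 1368; group ≅ (Z/2888Z)^* ≅ Z/2Z × Z/2Z × Z/342Z

The n-th cyclotomic polynomial Φ_2888(x) is the minimal polynomial of zeta_2888 over Q and has degree phi(2888) = 1368. So Q(zeta_2888) is a degree-1368 Galois extension with Galois group (Z/2888Z)^*. By CRT, (Z/2888Z)^* ≅ (Z/8Z)^* × (Z/361Z)^*. Each prime-power unit group is (Z/8Z)^* ≅ Z/2Z × Z/2Z; (Z/361Z)^* ≅ Z/342Z. Hence Gal(Q(zeta_2888)/Q) ≅ Z/2Z × Z/2Z × Z/342Z.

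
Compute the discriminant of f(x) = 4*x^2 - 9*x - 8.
Δ = 209

For a quadratic a x^2 + b x + c the discriminant is Δ = b^2 - 4ac = (-9)^2 - 4*(4)*(-8) = 81 - (-128) = 209.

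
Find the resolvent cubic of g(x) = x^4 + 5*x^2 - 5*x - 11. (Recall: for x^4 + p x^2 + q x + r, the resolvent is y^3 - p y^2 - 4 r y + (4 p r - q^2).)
h(y) = y^3 - 5*y^2 + 44*y - 245

Identify coefficients: p = 5, q = -5, r = -11.
Plug into h(y) = y^3 - p y^2 - 4 r y + (4 p r - q^2):
  h(y) = y^3 - (5) y^2 - 4*(-11) y + (4*(5)*(-11) - (-5)^2)
       = y^3 + (-5) y^2 + (44) y + (-245).
Simplifying: h(y) = y^3 - 5*y^2 + 44*y - 245.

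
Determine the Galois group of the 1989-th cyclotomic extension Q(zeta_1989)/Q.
|Gal(Q(zeta_1989)/Q)| = phi(1989) = 1152; group ≅ (Z/1989Z)^* ≅ Z/6Z × Z/12Z × Z/16Z

The n-th cyclotomic polynomial Φ_1989(x) is the minimal polynomial of zeta_1989 over Q and has degree phi(1989) = 1152. So Q(zeta_1989) is a degree-1152 Galois extension with Galois group (Z/1989Z)^*. By CRT, (Z/1989Z)^* ≅ (Z/9Z)^* × (Z/13Z)^* × (Z/17Z)^*. Each prime-power unit group is (Z/9Z)^* ≅ Z/6Z; (Z/13Z)^* ≅ Z/12Z; (Z/17Z)^* ≅ Z/16Z. Hence Gal(Q(zeta_1989)/Q) ≅ Z/6Z × Z/12Z × Z/16Z.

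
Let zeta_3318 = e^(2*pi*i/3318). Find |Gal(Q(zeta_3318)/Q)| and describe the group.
|Gal(Q(zeta_3318)/Q)| = phi(3318) = 936; group ≅ (Z/3318Z)^* ≅ Z/2Z × Z/6Z × Z/78Z

The n-th cyclotomic polynomial Φ_3318(x) is the minimal polynomial of zeta_3318 over Q and has degree phi(3318) = 936. So Q(zeta_3318) is a degree-936 Galois extension with Galois group (Z/3318Z)^*. By CRT, (Z/3318Z)^* ≅ (Z/2Z)^* × (Z/3Z)^* × (Z/7Z)^* × (Z/79Z)^*. Each prime-power unit group is (Z/2Z)^* ≅ trivial group (order 1); (Z/3Z)^* ≅ Z/2Z; (Z/7Z)^* ≅ Z/6Z; (Z/79Z)^* ≅ Z/78Z. Hence Gal(Q(zeta_3318)/Q) ≅ Z/2Z × Z/6Z × Z/78Z.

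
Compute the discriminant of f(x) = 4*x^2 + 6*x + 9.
Δ = -108

For a quadratic a x^2 + b x + c the discriminant is Δ = b^2 - 4ac = (6)^2 - 4*(4)*(9) = 36 - (144) = -108.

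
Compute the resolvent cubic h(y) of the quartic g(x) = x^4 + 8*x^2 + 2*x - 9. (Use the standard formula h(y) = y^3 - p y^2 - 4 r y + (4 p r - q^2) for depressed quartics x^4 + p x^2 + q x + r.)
h(y) = y^3 - 8*y^2 + 36*y - 292

Identify coefficients: p = 8, q = 2, r = -9.
Plug into h(y) = y^3 - p y^2 - 4 r y + (4 p r - q^2):
  h(y) = y^3 - (8) y^2 - 4*(-9) y + (4*(8)*(-9) - (2)^2)
       = y^3 + (-8) y^2 + (36) y + (-292).
Simplifying: h(y) = y^3 - 8*y^2 + 36*y - 292.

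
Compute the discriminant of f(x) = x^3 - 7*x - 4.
Δ = 940

For a depressed cubic x^3 + p x + q the discriminant is Δ = -4 p^3 - 27 q^2 = -4*(-7)^3 - 27*(-4)^2 = 1372 - 432 = 940.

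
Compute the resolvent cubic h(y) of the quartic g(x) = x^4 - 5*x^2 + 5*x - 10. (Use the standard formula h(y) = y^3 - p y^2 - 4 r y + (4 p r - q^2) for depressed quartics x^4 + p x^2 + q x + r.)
h(y) = y^3 + 5*y^2 + 40*y + 175

Identify coefficients: p = -5, q = 5, r = -10.
Plug into h(y) = y^3 - p y^2 - 4 r y + (4 p r - q^2):
  h(y) = y^3 - (-5) y^2 - 4*(-10) y + (4*(-5)*(-10) - (5)^2)
       = y^3 + (5) y^2 + (40) y + (175).
Simplifying: h(y) = y^3 + 5*y^2 + 40*y + 175.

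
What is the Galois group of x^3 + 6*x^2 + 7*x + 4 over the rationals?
Gal(K/Q) = S_3 (symmetric group of order 6)

Compute the discriminant of x^3 + (6)*x^2 + (7)*x + (4): Δ = -472. Since Δ is not a rational square, the Galois group is not contained in A_3; it must be the full S_3 (irreducibility of the cubic rules out anything smaller).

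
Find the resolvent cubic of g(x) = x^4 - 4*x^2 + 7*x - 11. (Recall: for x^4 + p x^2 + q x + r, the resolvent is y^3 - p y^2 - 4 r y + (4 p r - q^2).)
h(y) = y^3 + 4*y^2 + 44*y + 127

Identify coefficients: p = -4, q = 7, r = -11.
Plug into h(y) = y^3 - p y^2 - 4 r y + (4 p r - q^2):
  h(y) = y^3 - (-4) y^2 - 4*(-11) y + (4*(-4)*(-11) - (7)^2)
       = y^3 + (4) y^2 + (44) y + (127).
Simplifying: h(y) = y^3 + 4*y^2 + 44*y + 127.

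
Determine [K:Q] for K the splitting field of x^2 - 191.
[K:Q] = 2

The polynomial x^2 - 191 is irreducible over Q since 191 is not a perfect square. Its splitting field is Q(sqrt(191)), which has degree 2 over Q.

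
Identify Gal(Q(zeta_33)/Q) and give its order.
|Gal(Q(zeta_33)/Q)| = phi(33) = 20; group ≅ (Z/33Z)^* ≅ Z/2Z × Z/10Z

The n-th cyclotomic polynomial Φ_33(x) is the minimal polynomial of zeta_33 over Q and has degree phi(33) = 20. So Q(zeta_33) is a degree-20 Galois extension with Galois group (Z/33Z)^*. By CRT, (Z/33Z)^* ≅ (Z/3Z)^* × (Z/11Z)^*. Each prime-power unit group is (Z/3Z)^* ≅ Z/2Z; (Z/11Z)^* ≅ Z/10Z. Hence Gal(Q(zeta_33)/Q) ≅ Z/2Z × Z/10Z.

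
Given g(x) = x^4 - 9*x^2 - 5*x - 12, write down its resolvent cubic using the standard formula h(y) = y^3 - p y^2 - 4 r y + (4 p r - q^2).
h(y) = y^3 + 9*y^2 + 48*y + 407

Identify coefficients: p = -9, q = -5, r = -12.
Plug into h(y) = y^3 - p y^2 - 4 r y + (4 p r - q^2):
  h(y) = y^3 - (-9) y^2 - 4*(-12) y + (4*(-9)*(-12) - (-5)^2)
       = y^3 + (9) y^2 + (48) y + (407).
Simplifying: h(y) = y^3 + 9*y^2 + 48*y + 407.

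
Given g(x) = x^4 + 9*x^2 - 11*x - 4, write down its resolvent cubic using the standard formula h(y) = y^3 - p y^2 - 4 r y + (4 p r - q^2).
h(y) = y^3 - 9*y^2 + 16*y - 265

Identify coefficients: p = 9, q = -11, r = -4.
Plug into h(y) = y^3 - p y^2 - 4 r y + (4 p r - q^2):
  h(y) = y^3 - (9) y^2 - 4*(-4) y + (4*(9)*(-4) - (-11)^2)
       = y^3 + (-9) y^2 + (16) y + (-265).
Simplifying: h(y) = y^3 - 9*y^2 + 16*y - 265.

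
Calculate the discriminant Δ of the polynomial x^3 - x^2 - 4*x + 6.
Δ = -244

For x^3 + a x^2 + b x + c the discriminant is Δ = 18 a b c - 4 a^3 c + a^2 b^2 - 4 b^3 - 27 c^2.
Plug a = -1, b = -4, c = 6:
  18*(-1)*(-4)*(6) - 4*(-1)^3*(6) + (-1)^2*(-4)^2 - 4*(-4)^3 - 27*(6)^2
  = 432 + (24) + 16 + (256) + (-972)
  = -244.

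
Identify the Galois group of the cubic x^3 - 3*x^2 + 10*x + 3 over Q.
Gal(K/Q) = S_3 (symmetric group of order 6)

Compute the discriminant of x^3 + (-3)*x^2 + (10)*x + (3): Δ = -4639. Since Δ is not a rational square, the Galois group is not contained in A_3; it must be the full S_3 (irreducibility of the cubic rules out anything smaller).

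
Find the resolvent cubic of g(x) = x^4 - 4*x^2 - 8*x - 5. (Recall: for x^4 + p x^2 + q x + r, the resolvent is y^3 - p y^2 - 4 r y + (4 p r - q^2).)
h(y) = y^3 + 4*y^2 + 20*y + 16

Identify coefficients: p = -4, q = -8, r = -5.
Plug into h(y) = y^3 - p y^2 - 4 r y + (4 p r - q^2):
  h(y) = y^3 - (-4) y^2 - 4*(-5) y + (4*(-4)*(-5) - (-8)^2)
       = y^3 + (4) y^2 + (20) y + (16).
Simplifying: h(y) = y^3 + 4*y^2 + 20*y + 16.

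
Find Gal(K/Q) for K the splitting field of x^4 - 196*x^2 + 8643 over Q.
Gal(K/Q) = V_4 (Klein four-group, Z/2Z × Z/2Z)

f factors as (x^2 - 67)(x^2 - 129), so the splitting field is K = Q(sqrt(67), sqrt(129)). The elements 67, 129, 8643 are all non-squares in Q, so sqrt(67) and sqrt(129) generate independent quadratic extensions. Thus [K:Q] = 4 and Gal(K/Q) is generated by the two order-2 automorphisms sqrt(67) ↦ -sqrt(67) and sqrt(129) ↦ -sqrt(129), giving V_4.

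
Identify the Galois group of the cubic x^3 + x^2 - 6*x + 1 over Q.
Gal(K/Q) = S_3 (symmetric group of order 6)

Compute the discriminant of x^3 + (1)*x^2 + (-6)*x + (1): Δ = 761. Since Δ is not a rational square, the Galois group is not contained in A_3; it must be the full S_3 (irreducibility of the cubic rules out anything smaller).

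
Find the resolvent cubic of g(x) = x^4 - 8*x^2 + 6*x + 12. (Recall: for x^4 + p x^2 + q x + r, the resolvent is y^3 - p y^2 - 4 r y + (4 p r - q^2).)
h(y) = y^3 + 8*y^2 - 48*y - 420

Identify coefficients: p = -8, q = 6, r = 12.
Plug into h(y) = y^3 - p y^2 - 4 r y + (4 p r - q^2):
  h(y) = y^3 - (-8) y^2 - 4*(12) y + (4*(-8)*(12) - (6)^2)
       = y^3 + (8) y^2 + (-48) y + (-420).
Simplifying: h(y) = y^3 + 8*y^2 - 48*y - 420.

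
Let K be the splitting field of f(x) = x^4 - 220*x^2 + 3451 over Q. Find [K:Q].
[K:Q] = 4

f factors as (x^2 - 203)(x^2 - 17); the splitting field is K = Q(sqrt(203), sqrt(17)). Since 203, 17, and 3451 are all non-squares in Q, the three subfields Q(sqrt(203)), Q(sqrt(17)), Q(sqrt(3451)) are distinct degree-2 extensions, so [K:Q] = 4 (Klein four Galois group).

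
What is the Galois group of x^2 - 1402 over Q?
Gal(K/Q) = Z/2Z (cyclic of order 2)

x^2 - 1402 is irreducible over Q since 1402 is not a rational square. The splitting field Q(sqrt(1402)) has degree 2 over Q, and its unique nontrivial automorphism is sqrt(1402) ↦ -sqrt(1402). Hence Gal(Q(sqrt(1402))/Q) = Z/2Z.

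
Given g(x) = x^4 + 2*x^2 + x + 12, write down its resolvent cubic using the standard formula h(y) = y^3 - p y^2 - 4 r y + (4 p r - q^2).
h(y) = y^3 - 2*y^2 - 48*y + 95

Identify coefficients: p = 2, q = 1, r = 12.
Plug into h(y) = y^3 - p y^2 - 4 r y + (4 p r - q^2):
  h(y) = y^3 - (2) y^2 - 4*(12) y + (4*(2)*(12) - (1)^2)
       = y^3 + (-2) y^2 + (-48) y + (95).
Simplifying: h(y) = y^3 - 2*y^2 - 48*y + 95.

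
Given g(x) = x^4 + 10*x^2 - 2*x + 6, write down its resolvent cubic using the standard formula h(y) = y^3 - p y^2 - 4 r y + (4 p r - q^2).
h(y) = y^3 - 10*y^2 - 24*y + 236

Identify coefficients: p = 10, q = -2, r = 6.
Plug into h(y) = y^3 - p y^2 - 4 r y + (4 p r - q^2):
  h(y) = y^3 - (10) y^2 - 4*(6) y + (4*(10)*(6) - (-2)^2)
       = y^3 + (-10) y^2 + (-24) y + (236).
Simplifying: h(y) = y^3 - 10*y^2 - 24*y + 236.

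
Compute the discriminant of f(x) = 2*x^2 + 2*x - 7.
Δ = 60

For a quadratic a x^2 + b x + c the discriminant is Δ = b^2 - 4ac = (2)^2 - 4*(2)*(-7) = 4 - (-56) = 60.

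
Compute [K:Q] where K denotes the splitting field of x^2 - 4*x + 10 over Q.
[K:Q] = 2

The discriminant of x^2 + (-4)*x + (10) is b^2 - 4c = 16 - (40) = -24. Since -24 is not a perfect square in Q, the polynomial is irreducible over Q. Its two roots generate a degree-2 extension, so [K:Q] = 2.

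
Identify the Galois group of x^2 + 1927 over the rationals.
Gal(K/Q) = Z/2Z (cyclic of order 2)

x^2 + 1927 is irreducible over Q since -1927 is not a rational square. The splitting field Q(sqrt(-1927)) has degree 2 over Q, and its unique nontrivial automorphism is sqrt(-1927) ↦ -sqrt(-1927). Hence Gal(Q(sqrt(-1927))/Q) = Z/2Z.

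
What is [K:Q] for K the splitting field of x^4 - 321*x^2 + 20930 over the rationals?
[K:Q] = 4

f factors as (x^2 - 230)(x^2 - 91); the splitting field is K = Q(sqrt(230), sqrt(91)). Since 230, 91, and 20930 are all non-squares in Q, the three subfields Q(sqrt(230)), Q(sqrt(91)), Q(sqrt(20930)) are distinct degree-2 extensions, so [K:Q] = 4 (Klein four Galois group).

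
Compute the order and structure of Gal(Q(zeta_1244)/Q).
|Gal(Q(zeta_1244)/Q)| = phi(1244) = 620; group ≅ (Z/1244Z)^* ≅ Z/2Z × Z/310Z

The n-th cyclotomic polynomial Φ_1244(x) is the minimal polynomial of zeta_1244 over Q and has degree phi(1244) = 620. So Q(zeta_1244) is a degree-620 Galois extension with Galois group (Z/1244Z)^*. By CRT, (Z/1244Z)^* ≅ (Z/4Z)^* × (Z/311Z)^*. Each prime-power unit group is (Z/4Z)^* ≅ Z/2Z; (Z/311Z)^* ≅ Z/310Z. Hence Gal(Q(zeta_1244)/Q) ≅ Z/2Z × Z/310Z.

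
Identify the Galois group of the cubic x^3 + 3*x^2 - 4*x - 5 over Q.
Gal(K/Q) = S_3 (symmetric group of order 6)

Compute the discriminant of x^3 + (3)*x^2 + (-4)*x + (-5): Δ = 1345. Since Δ is not a rational square, the Galois group is not contained in A_3; it must be the full S_3 (irreducibility of the cubic rules out anything smaller).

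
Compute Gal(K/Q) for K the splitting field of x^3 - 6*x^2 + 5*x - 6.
Gal(K/Q) = S_3 (symmetric group of order 6)

Compute the discriminant of x^3 + (-6)*x^2 + (5)*x + (-6): Δ = -2516. Since Δ is not a rational square, the Galois group is not contained in A_3; it must be the full S_3 (irreducibility of the cubic rules out anything smaller).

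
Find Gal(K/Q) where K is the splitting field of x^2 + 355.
Gal(K/Q) = Z/2Z (cyclic of order 2)

x^2 + 355 is irreducible over Q since -355 is not a rational square. The splitting field Q(sqrt(-355)) has degree 2 over Q, and its unique nontrivial automorphism is sqrt(-355) ↦ -sqrt(-355). Hence Gal(Q(sqrt(-355))/Q) = Z/2Z.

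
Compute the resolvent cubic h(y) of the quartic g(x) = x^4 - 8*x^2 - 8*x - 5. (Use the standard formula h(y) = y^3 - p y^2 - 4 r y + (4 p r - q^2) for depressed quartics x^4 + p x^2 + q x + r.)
h(y) = y^3 + 8*y^2 + 20*y + 96

Identify coefficients: p = -8, q = -8, r = -5.
Plug into h(y) = y^3 - p y^2 - 4 r y + (4 p r - q^2):
  h(y) = y^3 - (-8) y^2 - 4*(-5) y + (4*(-8)*(-5) - (-8)^2)
       = y^3 + (8) y^2 + (20) y + (96).
Simplifying: h(y) = y^3 + 8*y^2 + 20*y + 96.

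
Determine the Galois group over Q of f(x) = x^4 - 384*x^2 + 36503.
Gal(K/Q) = V_4 (Klein four-group, Z/2Z × Z/2Z)

f factors as (x^2 - 173)(x^2 - 211), so the splitting field is K = Q(sqrt(173), sqrt(211)). The elements 173, 211, 36503 are all non-squares in Q, so sqrt(173) and sqrt(211) generate independent quadratic extensions. Thus [K:Q] = 4 and Gal(K/Q) is generated by the two order-2 automorphisms sqrt(173) ↦ -sqrt(173) and sqrt(211) ↦ -sqrt(211), giving V_4.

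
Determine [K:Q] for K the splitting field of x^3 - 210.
[K:Q] = 6

x^3 - 210 has one real root r = 210^(1/3) and two complex roots r*zeta_3, r*zeta_3^2 where zeta_3 = e^(2*pi*i/3). The splitting field is Q(r, zeta_3). [Q(r):Q] = 3 and [Q(zeta_3):Q] = 2 with gcd = 1, so [Q(r, zeta_3):Q] = 3 * 2 = 6.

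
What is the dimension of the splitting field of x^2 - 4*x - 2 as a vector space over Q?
[K:Q] = 2

The discriminant of x^2 + (-4)*x + (-2) is b^2 - 4c = 16 - (-8) = 24. Since 24 is not a perfect square in Q, the polynomial is irreducible over Q. Its two roots generate a degree-2 extension, so [K:Q] = 2.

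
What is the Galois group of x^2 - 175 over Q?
Gal(K/Q) = Z/2Z (cyclic of order 2)

x^2 - 175 is irreducible over Q since 175 is not a rational square. The splitting field Q(sqrt(175)) has degree 2 over Q, and its unique nontrivial automorphism is sqrt(175) ↦ -sqrt(175). Hence Gal(Q(sqrt(175))/Q) = Z/2Z.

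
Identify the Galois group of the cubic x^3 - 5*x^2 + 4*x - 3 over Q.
Gal(K/Q) = S_3 (symmetric group of order 6)

Compute the discriminant of x^3 + (-5)*x^2 + (4)*x + (-3): Δ = -519. Since Δ is not a rational square, the Galois group is not contained in A_3; it must be the full S_3 (irreducibility of the cubic rules out anything smaller).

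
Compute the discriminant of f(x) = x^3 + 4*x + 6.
Δ = -1228

For a depressed cubic x^3 + p x + q the discriminant is Δ = -4 p^3 - 27 q^2 = -4*(4)^3 - 27*(6)^2 = -256 - 972 = -1228.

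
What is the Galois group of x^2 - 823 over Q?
Gal(K/Q) = Z/2Z (cyclic of order 2)

x^2 - 823 is irreducible over Q since 823 is not a rational square. The splitting field Q(sqrt(823)) has degree 2 over Q, and its unique nontrivial automorphism is sqrt(823) ↦ -sqrt(823). Hence Gal(Q(sqrt(823))/Q) = Z/2Z.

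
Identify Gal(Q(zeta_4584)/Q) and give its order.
|Gal(Q(zeta_4584)/Q)| = phi(4584) = 1520; group ≅ (Z/4584Z)^* ≅ Z/2Z × Z/2Z × Z/2Z × Z/190Z

The n-th cyclotomic polynomial Φ_4584(x) is the minimal polynomial of zeta_4584 over Q and has degree phi(4584) = 1520. So Q(zeta_4584) is a degree-1520 Galois extension with Galois group (Z/4584Z)^*. By CRT, (Z/4584Z)^* ≅ (Z/8Z)^* × (Z/3Z)^* × (Z/191Z)^*. Each prime-power unit group is (Z/8Z)^* ≅ Z/2Z × Z/2Z; (Z/3Z)^* ≅ Z/2Z; (Z/191Z)^* ≅ Z/190Z. Hence Gal(Q(zeta_4584)/Q) ≅ Z/2Z × Z/2Z × Z/2Z × Z/190Z.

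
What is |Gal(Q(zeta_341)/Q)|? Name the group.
|Gal(Q(zeta_341)/Q)| = phi(341) = 300; group ≅ (Z/341Z)^* ≅ Z/10Z × Z/30Z

The n-th cyclotomic polynomial Φ_341(x) is the minimal polynomial of zeta_341 over Q and has degree phi(341) = 300. So Q(zeta_341) is a degree-300 Galois extension with Galois group (Z/341Z)^*. By CRT, (Z/341Z)^* ≅ (Z/11Z)^* × (Z/31Z)^*. Each prime-power unit group is (Z/11Z)^* ≅ Z/10Z; (Z/31Z)^* ≅ Z/30Z. Hence Gal(Q(zeta_341)/Q) ≅ Z/10Z × Z/30Z.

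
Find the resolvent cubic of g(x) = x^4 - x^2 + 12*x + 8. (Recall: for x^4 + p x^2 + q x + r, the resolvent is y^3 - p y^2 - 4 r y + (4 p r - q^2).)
h(y) = y^3 + y^2 - 32*y - 176

Identify coefficients: p = -1, q = 12, r = 8.
Plug into h(y) = y^3 - p y^2 - 4 r y + (4 p r - q^2):
  h(y) = y^3 - (-1) y^2 - 4*(8) y + (4*(-1)*(8) - (12)^2)
       = y^3 + (1) y^2 + (-32) y + (-176).
Simplifying: h(y) = y^3 + y^2 - 32*y - 176.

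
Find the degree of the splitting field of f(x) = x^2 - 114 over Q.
[K:Q] = 2

The polynomial x^2 - 114 is irreducible over Q since 114 is not a perfect square. Its splitting field is Q(sqrt(114)), which has degree 2 over Q.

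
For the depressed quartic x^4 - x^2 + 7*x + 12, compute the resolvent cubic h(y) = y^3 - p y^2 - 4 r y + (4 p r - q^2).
h(y) = y^3 + y^2 - 48*y - 97

Identify coefficients: p = -1, q = 7, r = 12.
Plug into h(y) = y^3 - p y^2 - 4 r y + (4 p r - q^2):
  h(y) = y^3 - (-1) y^2 - 4*(12) y + (4*(-1)*(12) - (7)^2)
       = y^3 + (1) y^2 + (-48) y + (-97).
Simplifying: h(y) = y^3 + y^2 - 48*y - 97.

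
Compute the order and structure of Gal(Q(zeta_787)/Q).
|Gal(Q(zeta_787)/Q)| = phi(787) = 786; group ≅ (Z/787Z)^* ≅ Z/786Z

The n-th cyclotomic polynomial Φ_787(x) is the minimal polynomial of zeta_787 over Q and has degree phi(787) = 786. So Q(zeta_787) is a degree-786 Galois extension with Galois group (Z/787Z)^*. (Z/787Z)^* is cyclic since 787 is an odd prime power (or 4). Hence Gal(Q(zeta_787)/Q) ≅ Z/786Z.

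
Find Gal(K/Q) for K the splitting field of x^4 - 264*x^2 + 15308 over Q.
Gal(K/Q) = V_4 (Klein four-group, Z/2Z × Z/2Z)

f factors as (x^2 - 178)(x^2 - 86), so the splitting field is K = Q(sqrt(178), sqrt(86)). The elements 178, 86, 15308 are all non-squares in Q, so sqrt(178) and sqrt(86) generate independent quadratic extensions. Thus [K:Q] = 4 and Gal(K/Q) is generated by the two order-2 automorphisms sqrt(178) ↦ -sqrt(178) and sqrt(86) ↦ -sqrt(86), giving V_4.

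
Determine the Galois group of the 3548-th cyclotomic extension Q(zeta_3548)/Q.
|Gal(Q(zeta_3548)/Q)| = phi(3548) = 1772; group ≅ (Z/3548Z)^* ≅ Z/2Z × Z/886Z

The n-th cyclotomic polynomial Φ_3548(x) is the minimal polynomial of zeta_3548 over Q and has degree phi(3548) = 1772. So Q(zeta_3548) is a degree-1772 Galois extension with Galois group (Z/3548Z)^*. By CRT, (Z/3548Z)^* ≅ (Z/4Z)^* × (Z/887Z)^*. Each prime-power unit group is (Z/4Z)^* ≅ Z/2Z; (Z/887Z)^* ≅ Z/886Z. Hence Gal(Q(zeta_3548)/Q) ≅ Z/2Z × Z/886Z.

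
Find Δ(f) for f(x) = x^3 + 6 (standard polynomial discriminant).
Δ = -972

For a depressed cubic x^3 + p x + q the discriminant is Δ = -4 p^3 - 27 q^2 = -4*(0)^3 - 27*(6)^2 = 0 - 972 = -972.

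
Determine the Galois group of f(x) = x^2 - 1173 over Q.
Gal(K/Q) = Z/2Z (cyclic of order 2)

x^2 - 1173 is irreducible over Q since 1173 is not a rational square. The splitting field Q(sqrt(1173)) has degree 2 over Q, and its unique nontrivial automorphism is sqrt(1173) ↦ -sqrt(1173). Hence Gal(Q(sqrt(1173))/Q) = Z/2Z.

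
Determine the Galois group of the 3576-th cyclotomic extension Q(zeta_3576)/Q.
|Gal(Q(zeta_3576)/Q)| = phi(3576) = 1184; group ≅ (Z/3576Z)^* ≅ Z/2Z × Z/2Z × Z/2Z × Z/148Z

The n-th cyclotomic polynomial Φ_3576(x) is the minimal polynomial of zeta_3576 over Q and has degree phi(3576) = 1184. So Q(zeta_3576) is a degree-1184 Galois extension with Galois group (Z/3576Z)^*. By CRT, (Z/3576Z)^* ≅ (Z/8Z)^* × (Z/3Z)^* × (Z/149Z)^*. Each prime-power unit group is (Z/8Z)^* ≅ Z/2Z × Z/2Z; (Z/3Z)^* ≅ Z/2Z; (Z/149Z)^* ≅ Z/148Z. Hence Gal(Q(zeta_3576)/Q) ≅ Z/2Z × Z/2Z × Z/2Z × Z/148Z.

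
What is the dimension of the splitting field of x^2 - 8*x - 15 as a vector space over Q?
[K:Q] = 2

The discriminant of x^2 + (-8)*x + (-15) is b^2 - 4c = 64 - (-60) = 124. Since 124 is not a perfect square in Q, the polynomial is irreducible over Q. Its two roots generate a degree-2 extension, so [K:Q] = 2.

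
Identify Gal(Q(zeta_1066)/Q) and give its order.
|Gal(Q(zeta_1066)/Q)| = phi(1066) = 480; group ≅ (Z/1066Z)^* ≅ Z/12Z × Z/40Z

The n-th cyclotomic polynomial Φ_1066(x) is the minimal polynomial of zeta_1066 over Q and has degree phi(1066) = 480. So Q(zeta_1066) is a degree-480 Galois extension with Galois group (Z/1066Z)^*. By CRT, (Z/1066Z)^* ≅ (Z/2Z)^* × (Z/13Z)^* × (Z/41Z)^*. Each prime-power unit group is (Z/2Z)^* ≅ trivial group (order 1); (Z/13Z)^* ≅ Z/12Z; (Z/41Z)^* ≅ Z/40Z. Hence Gal(Q(zeta_1066)/Q) ≅ Z/12Z × Z/40Z.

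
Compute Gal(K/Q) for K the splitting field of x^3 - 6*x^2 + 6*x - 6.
Gal(K/Q) = S_3 (symmetric group of order 6)

Compute the discriminant of x^3 + (-6)*x^2 + (6)*x + (-6): Δ = -1836. Since Δ is not a rational square, the Galois group is not contained in A_3; it must be the full S_3 (irreducibility of the cubic rules out anything smaller).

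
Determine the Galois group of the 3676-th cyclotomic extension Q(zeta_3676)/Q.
|Gal(Q(zeta_3676)/Q)| = phi(3676) = 1836; group ≅ (Z/3676Z)^* ≅ Z/2Z × Z/918Z

The n-th cyclotomic polynomial Φ_3676(x) is the minimal polynomial of zeta_3676 over Q and has degree phi(3676) = 1836. So Q(zeta_3676) is a degree-1836 Galois extension with Galois group (Z/3676Z)^*. By CRT, (Z/3676Z)^* ≅ (Z/4Z)^* × (Z/919Z)^*. Each prime-power unit group is (Z/4Z)^* ≅ Z/2Z; (Z/919Z)^* ≅ Z/918Z. Hence Gal(Q(zeta_3676)/Q) ≅ Z/2Z × Z/918Z.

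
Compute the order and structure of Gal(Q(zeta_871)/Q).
|Gal(Q(zeta_871)/Q)| = phi(871) = 792; group ≅ (Z/871Z)^* ≅ Z/12Z × Z/66Z

The n-th cyclotomic polynomial Φ_871(x) is the minimal polynomial of zeta_871 over Q and has degree phi(871) = 792. So Q(zeta_871) is a degree-792 Galois extension with Galois group (Z/871Z)^*. By CRT, (Z/871Z)^* ≅ (Z/13Z)^* × (Z/67Z)^*. Each prime-power unit group is (Z/13Z)^* ≅ Z/12Z; (Z/67Z)^* ≅ Z/66Z. Hence Gal(Q(zeta_871)/Q) ≅ Z/12Z × Z/66Z.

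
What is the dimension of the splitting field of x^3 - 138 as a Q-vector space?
[K:Q] = 6

x^3 - 138 has one real root r = 138^(1/3) and two complex roots r*zeta_3, r*zeta_3^2 where zeta_3 = e^(2*pi*i/3). The splitting field is Q(r, zeta_3). [Q(r):Q] = 3 and [Q(zeta_3):Q] = 2 with gcd = 1, so [Q(r, zeta_3):Q] = 3 * 2 = 6.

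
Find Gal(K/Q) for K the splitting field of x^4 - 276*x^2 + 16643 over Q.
Gal(K/Q) = V_4 (Klein four-group, Z/2Z × Z/2Z)

f factors as (x^2 - 89)(x^2 - 187), so the splitting field is K = Q(sqrt(89), sqrt(187)). The elements 89, 187, 16643 are all non-squares in Q, so sqrt(89) and sqrt(187) generate independent quadratic extensions. Thus [K:Q] = 4 and Gal(K/Q) is generated by the two order-2 automorphisms sqrt(89) ↦ -sqrt(89) and sqrt(187) ↦ -sqrt(187), giving V_4.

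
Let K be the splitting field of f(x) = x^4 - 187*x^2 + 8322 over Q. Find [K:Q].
[K:Q] = 4

f factors as (x^2 - 73)(x^2 - 114); the splitting field is K = Q(sqrt(73), sqrt(114)). Since 73, 114, and 8322 are all non-squares in Q, the three subfields Q(sqrt(73)), Q(sqrt(114)), Q(sqrt(8322)) are distinct degree-2 extensions, so [K:Q] = 4 (Klein four Galois group).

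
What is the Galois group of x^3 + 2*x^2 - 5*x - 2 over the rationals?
Gal(K/Q) = S_3 (symmetric group of order 6)

Compute the discriminant of x^3 + (2)*x^2 + (-5)*x + (-2): Δ = 916. Since Δ is not a rational square, the Galois group is not contained in A_3; it must be the full S_3 (irreducibility of the cubic rules out anything smaller).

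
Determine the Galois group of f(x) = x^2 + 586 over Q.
Gal(K/Q) = Z/2Z (cyclic of order 2)

x^2 + 586 is irreducible over Q since -586 is not a rational square. The splitting field Q(sqrt(-586)) has degree 2 over Q, and its unique nontrivial automorphism is sqrt(-586) ↦ -sqrt(-586). Hence Gal(Q(sqrt(-586))/Q) = Z/2Z.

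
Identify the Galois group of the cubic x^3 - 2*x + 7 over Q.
Gal(K/Q) = S_3 (symmetric group of order 6)

Compute the discriminant of x^3 + (0)*x^2 + (-2)*x + (7): Δ = -1291. Since Δ is not a rational square, the Galois group is not contained in A_3; it must be the full S_3 (irreducibility of the cubic rules out anything smaller).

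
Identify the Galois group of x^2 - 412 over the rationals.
Gal(K/Q) = Z/2Z (cyclic of order 2)

x^2 - 412 is irreducible over Q since 412 is not a rational square. The splitting field Q(sqrt(412)) has degree 2 over Q, and its unique nontrivial automorphism is sqrt(412) ↦ -sqrt(412). Hence Gal(Q(sqrt(412))/Q) = Z/2Z.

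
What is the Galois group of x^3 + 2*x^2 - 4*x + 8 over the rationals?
Gal(K/Q) = S_3 (symmetric group of order 6)

Compute the discriminant of x^3 + (2)*x^2 + (-4)*x + (8): Δ = -2816. Since Δ is not a rational square, the Galois group is not contained in A_3; it must be the full S_3 (irreducibility of the cubic rules out anything smaller).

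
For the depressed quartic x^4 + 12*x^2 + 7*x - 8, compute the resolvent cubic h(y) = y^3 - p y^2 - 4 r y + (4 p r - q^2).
h(y) = y^3 - 12*y^2 + 32*y - 433

Identify coefficients: p = 12, q = 7, r = -8.
Plug into h(y) = y^3 - p y^2 - 4 r y + (4 p r - q^2):
  h(y) = y^3 - (12) y^2 - 4*(-8) y + (4*(12)*(-8) - (7)^2)
       = y^3 + (-12) y^2 + (32) y + (-433).
Simplifying: h(y) = y^3 - 12*y^2 + 32*y - 433.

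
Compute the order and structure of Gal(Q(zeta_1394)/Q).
|Gal(Q(zeta_1394)/Q)| = phi(1394) = 640; group ≅ (Z/1394Z)^* ≅ Z/16Z × Z/40Z

The n-th cyclotomic polynomial Φ_1394(x) is the minimal polynomial of zeta_1394 over Q and has degree phi(1394) = 640. So Q(zeta_1394) is a degree-640 Galois extension with Galois group (Z/1394Z)^*. By CRT, (Z/1394Z)^* ≅ (Z/2Z)^* × (Z/17Z)^* × (Z/41Z)^*. Each prime-power unit group is (Z/2Z)^* ≅ trivial group (order 1); (Z/17Z)^* ≅ Z/16Z; (Z/41Z)^* ≅ Z/40Z. Hence Gal(Q(zeta_1394)/Q) ≅ Z/16Z × Z/40Z.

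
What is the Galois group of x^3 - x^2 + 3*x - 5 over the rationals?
Gal(K/Q) = S_3 (symmetric group of order 6)

Compute the discriminant of x^3 + (-1)*x^2 + (3)*x + (-5): Δ = -524. Since Δ is not a rational square, the Galois group is not contained in A_3; it must be the full S_3 (irreducibility of the cubic rules out anything smaller).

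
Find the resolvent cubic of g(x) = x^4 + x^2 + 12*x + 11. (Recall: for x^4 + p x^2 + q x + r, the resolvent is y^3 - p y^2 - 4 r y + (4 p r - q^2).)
h(y) = y^3 - y^2 - 44*y - 100

Identify coefficients: p = 1, q = 12, r = 11.
Plug into h(y) = y^3 - p y^2 - 4 r y + (4 p r - q^2):
  h(y) = y^3 - (1) y^2 - 4*(11) y + (4*(1)*(11) - (12)^2)
       = y^3 + (-1) y^2 + (-44) y + (-100).
Simplifying: h(y) = y^3 - y^2 - 44*y - 100.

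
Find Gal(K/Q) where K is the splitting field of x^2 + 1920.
Gal(K/Q) = Z/2Z (cyclic of order 2)

x^2 + 1920 is irreducible over Q since -1920 is not a rational square. The splitting field Q(sqrt(-1920)) has degree 2 over Q, and its unique nontrivial automorphism is sqrt(-1920) ↦ -sqrt(-1920). Hence Gal(Q(sqrt(-1920))/Q) = Z/2Z.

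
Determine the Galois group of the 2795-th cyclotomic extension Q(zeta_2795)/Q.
|Gal(Q(zeta_2795)/Q)| = phi(2795) = 2016; group ≅ (Z/2795Z)^* ≅ Z/4Z × Z/12Z × Z/42Z

The n-th cyclotomic polynomial Φ_2795(x) is the minimal polynomial of zeta_2795 over Q and has degree phi(2795) = 2016. So Q(zeta_2795) is a degree-2016 Galois extension with Galois group (Z/2795Z)^*. By CRT, (Z/2795Z)^* ≅ (Z/5Z)^* × (Z/13Z)^* × (Z/43Z)^*. Each prime-power unit group is (Z/5Z)^* ≅ Z/4Z; (Z/13Z)^* ≅ Z/12Z; (Z/43Z)^* ≅ Z/42Z. Hence Gal(Q(zeta_2795)/Q) ≅ Z/4Z × Z/12Z × Z/42Z.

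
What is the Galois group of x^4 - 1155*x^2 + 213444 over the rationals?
Gal(K/Q) = Z/2Z (cyclic of order 2)

f factors as (x^2 - 231)(x^2 - 924), so the splitting field is K = Q(sqrt(231), sqrt(924)). The squarefree part of 231 is 231 and the squarefree part of 924 is also 231, so sqrt(231) and sqrt(924) are both rational multiples of sqrt(231). Hence Q(sqrt(231)) = Q(sqrt(924)) = Q(sqrt(231)), and the splitting field collapses to a single degree-2 extension with Galois group Z/2Z.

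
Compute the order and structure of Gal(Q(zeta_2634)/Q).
|Gal(Q(zeta_2634)/Q)| = phi(2634) = 876; group ≅ (Z/2634Z)^* ≅ Z/2Z × Z/438Z

The n-th cyclotomic polynomial Φ_2634(x) is the minimal polynomial of zeta_2634 over Q and has degree phi(2634) = 876. So Q(zeta_2634) is a degree-876 Galois extension with Galois group (Z/2634Z)^*. By CRT, (Z/2634Z)^* ≅ (Z/2Z)^* × (Z/3Z)^* × (Z/439Z)^*. Each prime-power unit group is (Z/2Z)^* ≅ trivial group (order 1); (Z/3Z)^* ≅ Z/2Z; (Z/439Z)^* ≅ Z/438Z. Hence Gal(Q(zeta_2634)/Q) ≅ Z/2Z × Z/438Z.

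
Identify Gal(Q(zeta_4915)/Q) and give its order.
|Gal(Q(zeta_4915)/Q)| = phi(4915) = 3928; group ≅ (Z/4915Z)^* ≅ Z/4Z × Z/982Z

The n-th cyclotomic polynomial Φ_4915(x) is the minimal polynomial of zeta_4915 over Q and has degree phi(4915) = 3928. So Q(zeta_4915) is a degree-3928 Galois extension with Galois group (Z/4915Z)^*. By CRT, (Z/4915Z)^* ≅ (Z/5Z)^* × (Z/983Z)^*. Each prime-power unit group is (Z/5Z)^* ≅ Z/4Z; (Z/983Z)^* ≅ Z/982Z. Hence Gal(Q(zeta_4915)/Q) ≅ Z/4Z × Z/982Z.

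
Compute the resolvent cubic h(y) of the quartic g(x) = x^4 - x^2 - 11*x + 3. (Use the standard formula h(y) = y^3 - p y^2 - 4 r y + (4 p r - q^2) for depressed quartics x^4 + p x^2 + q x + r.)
h(y) = y^3 + y^2 - 12*y - 133

Identify coefficients: p = -1, q = -11, r = 3.
Plug into h(y) = y^3 - p y^2 - 4 r y + (4 p r - q^2):
  h(y) = y^3 - (-1) y^2 - 4*(3) y + (4*(-1)*(3) - (-11)^2)
       = y^3 + (1) y^2 + (-12) y + (-133).
Simplifying: h(y) = y^3 + y^2 - 12*y - 133.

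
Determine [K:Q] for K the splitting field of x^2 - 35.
[K:Q] = 2

The polynomial x^2 - 35 is irreducible over Q since 35 is not a perfect square. Its splitting field is Q(sqrt(35)), which has degree 2 over Q.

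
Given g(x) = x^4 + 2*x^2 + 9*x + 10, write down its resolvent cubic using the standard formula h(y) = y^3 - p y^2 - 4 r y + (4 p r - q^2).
h(y) = y^3 - 2*y^2 - 40*y - 1

Identify coefficients: p = 2, q = 9, r = 10.
Plug into h(y) = y^3 - p y^2 - 4 r y + (4 p r - q^2):
  h(y) = y^3 - (2) y^2 - 4*(10) y + (4*(2)*(10) - (9)^2)
       = y^3 + (-2) y^2 + (-40) y + (-1).
Simplifying: h(y) = y^3 - 2*y^2 - 40*y - 1.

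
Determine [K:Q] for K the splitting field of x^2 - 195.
[K:Q] = 2

The polynomial x^2 - 195 is irreducible over Q since 195 is not a perfect square. Its splitting field is Q(sqrt(195)), which has degree 2 over Q.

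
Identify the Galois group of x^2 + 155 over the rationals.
Gal(K/Q) = Z/2Z (cyclic of order 2)

x^2 + 155 is irreducible over Q since -155 is not a rational square. The splitting field Q(sqrt(-155)) has degree 2 over Q, and its unique nontrivial automorphism is sqrt(-155) ↦ -sqrt(-155). Hence Gal(Q(sqrt(-155))/Q) = Z/2Z.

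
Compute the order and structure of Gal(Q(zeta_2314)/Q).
|Gal(Q(zeta_2314)/Q)| = phi(2314) = 1056; group ≅ (Z/2314Z)^* ≅ Z/12Z × Z/88Z

The n-th cyclotomic polynomial Φ_2314(x) is the minimal polynomial of zeta_2314 over Q and has degree phi(2314) = 1056. So Q(zeta_2314) is a degree-1056 Galois extension with Galois group (Z/2314Z)^*. By CRT, (Z/2314Z)^* ≅ (Z/2Z)^* × (Z/13Z)^* × (Z/89Z)^*. Each prime-power unit group is (Z/2Z)^* ≅ trivial group (order 1); (Z/13Z)^* ≅ Z/12Z; (Z/89Z)^* ≅ Z/88Z. Hence Gal(Q(zeta_2314)/Q) ≅ Z/12Z × Z/88Z.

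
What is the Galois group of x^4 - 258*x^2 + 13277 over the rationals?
Gal(K/Q) = V_4 (Klein four-group, Z/2Z × Z/2Z)

f factors as (x^2 - 71)(x^2 - 187), so the splitting field is K = Q(sqrt(71), sqrt(187)). The elements 71, 187, 13277 are all non-squares in Q, so sqrt(71) and sqrt(187) generate independent quadratic extensions. Thus [K:Q] = 4 and Gal(K/Q) is generated by the two order-2 automorphisms sqrt(71) ↦ -sqrt(71) and sqrt(187) ↦ -sqrt(187), giving V_4.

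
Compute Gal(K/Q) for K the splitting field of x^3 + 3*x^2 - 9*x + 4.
Gal(K/Q) = S_3 (symmetric group of order 6)

Compute the discriminant of x^3 + (3)*x^2 + (-9)*x + (4): Δ = 837. Since Δ is not a rational square, the Galois group is not contained in A_3; it must be the full S_3 (irreducibility of the cubic rules out anything smaller).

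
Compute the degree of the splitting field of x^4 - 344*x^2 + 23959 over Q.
[K:Q] = 4

f factors as (x^2 - 97)(x^2 - 247); the splitting field is K = Q(sqrt(97), sqrt(247)). Since 97, 247, and 23959 are all non-squares in Q, the three subfields Q(sqrt(97)), Q(sqrt(247)), Q(sqrt(23959)) are distinct degree-2 extensions, so [K:Q] = 4 (Klein four Galois group).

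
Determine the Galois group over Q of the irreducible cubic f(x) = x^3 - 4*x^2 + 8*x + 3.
Gal(K/Q) = S_3 (symmetric group of order 6)

Compute the discriminant of x^3 + (-4)*x^2 + (8)*x + (3): Δ = -2227. Since Δ is not a rational square, the Galois group is not contained in A_3; it must be the full S_3 (irreducibility of the cubic rules out anything smaller).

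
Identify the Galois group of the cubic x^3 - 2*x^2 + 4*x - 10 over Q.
Gal(K/Q) = S_3 (symmetric group of order 6)

Compute the discriminant of x^3 + (-2)*x^2 + (4)*x + (-10): Δ = -1772. Since Δ is not a rational square, the Galois group is not contained in A_3; it must be the full S_3 (irreducibility of the cubic rules out anything smaller).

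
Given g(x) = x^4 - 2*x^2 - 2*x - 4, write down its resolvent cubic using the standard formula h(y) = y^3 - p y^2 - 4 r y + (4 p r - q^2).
h(y) = y^3 + 2*y^2 + 16*y + 28

Identify coefficients: p = -2, q = -2, r = -4.
Plug into h(y) = y^3 - p y^2 - 4 r y + (4 p r - q^2):
  h(y) = y^3 - (-2) y^2 - 4*(-4) y + (4*(-2)*(-4) - (-2)^2)
       = y^3 + (2) y^2 + (16) y + (28).
Simplifying: h(y) = y^3 + 2*y^2 + 16*y + 28.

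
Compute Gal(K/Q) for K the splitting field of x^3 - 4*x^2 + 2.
Gal(K/Q) = S_3 (symmetric group of order 6)

Compute the discriminant of x^3 + (-4)*x^2 + (0)*x + (2): Δ = 404. Since Δ is not a rational square, the Galois group is not contained in A_3; it must be the full S_3 (irreducibility of the cubic rules out anything smaller).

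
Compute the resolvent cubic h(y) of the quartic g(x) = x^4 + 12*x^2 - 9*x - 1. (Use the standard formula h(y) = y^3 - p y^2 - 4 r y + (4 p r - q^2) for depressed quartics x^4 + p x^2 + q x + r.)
h(y) = y^3 - 12*y^2 + 4*y - 129

Identify coefficients: p = 12, q = -9, r = -1.
Plug into h(y) = y^3 - p y^2 - 4 r y + (4 p r - q^2):
  h(y) = y^3 - (12) y^2 - 4*(-1) y + (4*(12)*(-1) - (-9)^2)
       = y^3 + (-12) y^2 + (4) y + (-129).
Simplifying: h(y) = y^3 - 12*y^2 + 4*y - 129.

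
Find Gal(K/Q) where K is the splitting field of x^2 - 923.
Gal(K/Q) = Z/2Z (cyclic of order 2)

x^2 - 923 is irreducible over Q since 923 is not a rational square. The splitting field Q(sqrt(923)) has degree 2 over Q, and its unique nontrivial automorphism is sqrt(923) ↦ -sqrt(923). Hence Gal(Q(sqrt(923))/Q) = Z/2Z.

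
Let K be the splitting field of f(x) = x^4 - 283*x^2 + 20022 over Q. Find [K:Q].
[K:Q] = 4

f factors as (x^2 - 142)(x^2 - 141); the splitting field is K = Q(sqrt(142), sqrt(141)). Since 142, 141, and 20022 are all non-squares in Q, the three subfields Q(sqrt(142)), Q(sqrt(141)), Q(sqrt(20022)) are distinct degree-2 extensions, so [K:Q] = 4 (Klein four Galois group).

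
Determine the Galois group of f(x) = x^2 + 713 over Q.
Gal(K/Q) = Z/2Z (cyclic of order 2)

x^2 + 713 is irreducible over Q since -713 is not a rational square. The splitting field Q(sqrt(-713)) has degree 2 over Q, and its unique nontrivial automorphism is sqrt(-713) ↦ -sqrt(-713). Hence Gal(Q(sqrt(-713))/Q) = Z/2Z.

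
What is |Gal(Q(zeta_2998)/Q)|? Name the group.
|Gal(Q(zeta_2998)/Q)| = phi(2998) = 1498; group ≅ (Z/2998Z)^* ≅ Z/1498Z

The n-th cyclotomic polynomial Φ_2998(x) is the minimal polynomial of zeta_2998 over Q and has degree phi(2998) = 1498. So Q(zeta_2998) is a degree-1498 Galois extension with Galois group (Z/2998Z)^*. By CRT, (Z/2998Z)^* ≅ (Z/2Z)^* × (Z/1499Z)^*. Each prime-power unit group is (Z/2Z)^* ≅ trivial group (order 1); (Z/1499Z)^* ≅ Z/1498Z. Hence Gal(Q(zeta_2998)/Q) ≅ Z/1498Z.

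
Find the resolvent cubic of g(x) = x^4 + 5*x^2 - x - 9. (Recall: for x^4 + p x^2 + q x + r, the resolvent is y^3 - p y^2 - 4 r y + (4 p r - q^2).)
h(y) = y^3 - 5*y^2 + 36*y - 181

Identify coefficients: p = 5, q = -1, r = -9.
Plug into h(y) = y^3 - p y^2 - 4 r y + (4 p r - q^2):
  h(y) = y^3 - (5) y^2 - 4*(-9) y + (4*(5)*(-9) - (-1)^2)
       = y^3 + (-5) y^2 + (36) y + (-181).
Simplifying: h(y) = y^3 - 5*y^2 + 36*y - 181.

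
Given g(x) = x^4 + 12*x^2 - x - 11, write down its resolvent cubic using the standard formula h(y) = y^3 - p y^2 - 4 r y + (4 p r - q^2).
h(y) = y^3 - 12*y^2 + 44*y - 529

Identify coefficients: p = 12, q = -1, r = -11.
Plug into h(y) = y^3 - p y^2 - 4 r y + (4 p r - q^2):
  h(y) = y^3 - (12) y^2 - 4*(-11) y + (4*(12)*(-11) - (-1)^2)
       = y^3 + (-12) y^2 + (44) y + (-529).
Simplifying: h(y) = y^3 - 12*y^2 + 44*y - 529.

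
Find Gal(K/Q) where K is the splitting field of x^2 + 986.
Gal(K/Q) = Z/2Z (cyclic of order 2)

x^2 + 986 is irreducible over Q since -986 is not a rational square. The splitting field Q(sqrt(-986)) has degree 2 over Q, and its unique nontrivial automorphism is sqrt(-986) ↦ -sqrt(-986). Hence Gal(Q(sqrt(-986))/Q) = Z/2Z.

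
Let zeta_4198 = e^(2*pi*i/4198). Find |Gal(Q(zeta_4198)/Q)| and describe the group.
|Gal(Q(zeta_4198)/Q)| = phi(4198) = 2098; group ≅ (Z/4198Z)^* ≅ Z/2098Z

The n-th cyclotomic polynomial Φ_4198(x) is the minimal polynomial of zeta_4198 over Q and has degree phi(4198) = 2098. So Q(zeta_4198) is a degree-2098 Galois extension with Galois group (Z/4198Z)^*. By CRT, (Z/4198Z)^* ≅ (Z/2Z)^* × (Z/2099Z)^*. Each prime-power unit group is (Z/2Z)^* ≅ trivial group (order 1); (Z/2099Z)^* ≅ Z/2098Z. Hence Gal(Q(zeta_4198)/Q) ≅ Z/2098Z.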